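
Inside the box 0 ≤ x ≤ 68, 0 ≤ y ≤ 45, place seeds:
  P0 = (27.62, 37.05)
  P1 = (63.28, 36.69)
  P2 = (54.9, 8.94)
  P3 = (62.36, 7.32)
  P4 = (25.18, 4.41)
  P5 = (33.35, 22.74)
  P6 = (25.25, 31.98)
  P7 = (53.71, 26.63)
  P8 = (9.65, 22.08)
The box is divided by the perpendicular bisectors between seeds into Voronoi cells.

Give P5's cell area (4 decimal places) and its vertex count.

Area of P5's cell: 356.5978 (6 vertices)

1. box [0,68]×[0,45]: [(0, 0) (68, 0) (68, 45) (0, 45)]
2. ⊥bis P5·P0 via (30.485,29.895): [(0, 17.6882) (0, 0) (68, 0) (68, 44.9167)]  |A|=2128.5682
3. ⊥bis P5·P1 via (48.315,29.715): [(45.44, 35.8833) (0, 17.6882) (0, 0) (62.1648, 0)]  |A|=1517.2151
4. ⊥bis P5·P2 via (44.125,15.84): [(50.2928, 25.4716) (45.44, 35.8833) (0, 17.6882) (0, 0) (33.9815, 0)]  |A|=1158.2787
5. ⊥bis P5·P3 via (47.855,15.03): [(50.2928, 25.4716) (45.44, 35.8833) (0, 17.6882) (0, 0) (33.9815, 0)]  |A|=1158.2787
6. ⊥bis P5·P4 via (29.265,13.575): [(39.697, 8.9253) (50.2928, 25.4716) (45.44, 35.8833) (10.5547, 21.9145)]  |A|=525.4161
7. ⊥bis P5·P6 via (29.3,27.36): [(18.8635, 18.2111) (39.697, 8.9253) (50.2928, 25.4716) (45.44, 35.8833) (33.6269, 31.1531)]  |A|=444.3125
8. ⊥bis P5·P7 via (43.53,24.685): [(18.8635, 18.2111) (39.697, 8.9253) (44.9683, 17.1569) (41.6782, 34.377) (33.6269, 31.1531)]  |A|=361.5524
9. ⊥bis P5·P8 via (21.5,22.41): [(21.5513, 20.5673) (21.6515, 16.9685) (39.697, 8.9253) (44.9683, 17.1569) (41.6782, 34.377) (33.6269, 31.1531)]  |A|=356.5978
10. canonical 6-gon: [(21.5513, 20.5673) (21.6515, 16.9685) (39.697, 8.9253) (44.9683, 17.1569) (41.6782, 34.377) (33.6269, 31.1531)]
11. shoelace: 356.5978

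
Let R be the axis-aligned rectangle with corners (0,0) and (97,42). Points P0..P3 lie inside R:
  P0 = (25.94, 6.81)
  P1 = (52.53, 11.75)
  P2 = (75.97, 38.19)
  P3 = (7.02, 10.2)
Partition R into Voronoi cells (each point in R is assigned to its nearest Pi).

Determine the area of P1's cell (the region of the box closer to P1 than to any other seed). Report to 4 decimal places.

1. box [0,97]×[0,42]: [(0, 0) (97, 0) (97, 42) (0, 42)]
2. ⊥bis P1·P0 via (39.235,9.28): [(40.9591, 0) (97, 0) (97, 42) (33.1561, 42)]  |A|=2517.5804
3. ⊥bis P1·P2 via (64.25,24.97): [(40.9591, 0) (92.4158, 0) (45.0404, 42) (33.1561, 42)]  |A|=1330.1608
4. ⊥bis P1·P3 via (29.775,10.975): [(40.9591, 0) (92.4158, 0) (45.0404, 42) (33.1561, 42)]  |A|=1330.1608
5. canonical 4-gon: [(40.9591, 0) (92.4158, 0) (45.0404, 42) (33.1561, 42)]
6. shoelace: 1330.1608

Area of P1's cell: 1330.1608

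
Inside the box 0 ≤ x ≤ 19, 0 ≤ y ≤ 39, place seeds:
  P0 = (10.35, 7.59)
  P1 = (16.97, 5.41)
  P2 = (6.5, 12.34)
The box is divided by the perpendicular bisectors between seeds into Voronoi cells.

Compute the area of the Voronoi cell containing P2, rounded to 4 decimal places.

Area of P2's cell: 533.8757

1. box [0,19]×[0,39]: [(0, 0) (19, 0) (19, 39) (0, 39)]
2. ⊥bis P2·P0 via (8.425,9.965): [(0, 3.1363) (19, 18.5363) (19, 39) (0, 39)]  |A|=535.11
3. ⊥bis P2·P1 via (11.735,8.875): [(0, 3.1363) (17.1225, 17.0145) (19, 19.8511) (19, 39) (0, 39)]  |A|=533.8757
4. canonical 5-gon: [(0, 3.1363) (17.1225, 17.0145) (19, 19.8511) (19, 39) (0, 39)]
5. shoelace: 533.8757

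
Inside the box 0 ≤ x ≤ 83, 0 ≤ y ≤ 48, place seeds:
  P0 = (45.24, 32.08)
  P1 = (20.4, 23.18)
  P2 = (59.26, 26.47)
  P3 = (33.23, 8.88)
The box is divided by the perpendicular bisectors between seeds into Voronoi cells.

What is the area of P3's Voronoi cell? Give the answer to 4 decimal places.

Area of P3's cell: 631.7099

1. box [0,83]×[0,48]: [(0, 0) (83, 0) (83, 48) (0, 48)]
2. ⊥bis P3·P0 via (39.235,20.48): [(0, 40.7909) (0, 0) (78.7967, 0)]  |A|=1607.0932
3. ⊥bis P3·P1 via (26.815,16.03): [(34.5044, 22.9289) (8.9484, 0) (78.7967, 0)]  |A|=800.7735
4. ⊥bis P3·P2 via (46.245,17.675): [(47.1013, 16.4078) (34.5044, 22.9289) (8.9484, 0) (58.189, 0)]  |A|=631.7099
5. canonical 4-gon: [(47.1013, 16.4078) (34.5044, 22.9289) (8.9484, 0) (58.189, 0)]
6. shoelace: 631.7099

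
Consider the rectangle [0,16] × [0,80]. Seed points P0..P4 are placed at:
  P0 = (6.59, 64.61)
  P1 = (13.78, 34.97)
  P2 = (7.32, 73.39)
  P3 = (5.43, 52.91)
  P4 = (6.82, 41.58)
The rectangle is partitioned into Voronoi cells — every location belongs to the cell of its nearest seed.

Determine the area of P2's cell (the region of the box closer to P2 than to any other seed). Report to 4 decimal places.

Area of P2's cell: 177.3902

1. box [0,16]×[0,80]: [(0, 0) (16, 0) (16, 80) (0, 80)]
2. ⊥bis P2·P0 via (6.955,69): [(0, 69.5783) (16, 68.248) (16, 80) (0, 80)]  |A|=177.3902
3. ⊥bis P2·P1 via (10.55,54.18): [(0, 69.5783) (16, 68.248) (16, 80) (0, 80)]  |A|=177.3902
4. ⊥bis P2·P3 via (6.375,63.15): [(0, 69.5783) (16, 68.248) (16, 80) (0, 80)]  |A|=177.3902
5. ⊥bis P2·P4 via (7.07,57.485): [(0, 69.5783) (16, 68.248) (16, 80) (0, 80)]  |A|=177.3902
6. canonical 4-gon: [(0, 69.5783) (16, 68.248) (16, 80) (0, 80)]
7. shoelace: 177.3902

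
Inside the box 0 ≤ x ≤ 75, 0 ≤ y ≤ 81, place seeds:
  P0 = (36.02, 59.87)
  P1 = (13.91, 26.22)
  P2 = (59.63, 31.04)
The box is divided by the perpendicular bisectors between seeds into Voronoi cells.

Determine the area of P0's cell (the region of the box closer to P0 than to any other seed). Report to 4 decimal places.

1. box [0,75]×[0,81]: [(0, 0) (75, 0) (75, 81) (0, 81)]
2. ⊥bis P0·P1 via (24.965,43.045): [(0, 59.4485) (75, 10.1691) (75, 81) (0, 81)]  |A|=3464.3416
3. ⊥bis P0·P2 via (47.825,45.455): [(0, 59.4485) (36.0158, 35.784) (75, 67.7097) (75, 81) (0, 81)]  |A|=2342.7553
4. canonical 5-gon: [(0, 59.4485) (36.0158, 35.784) (75, 67.7097) (75, 81) (0, 81)]
5. shoelace: 2342.7553

Area of P0's cell: 2342.7553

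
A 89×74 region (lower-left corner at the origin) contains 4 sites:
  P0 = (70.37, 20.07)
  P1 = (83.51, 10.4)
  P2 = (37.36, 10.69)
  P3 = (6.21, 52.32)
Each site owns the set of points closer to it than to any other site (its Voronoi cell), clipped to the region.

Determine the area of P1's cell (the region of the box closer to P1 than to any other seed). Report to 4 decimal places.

1. box [0,89]×[0,74]: [(0, 0) (89, 0) (89, 74) (0, 74)]
2. ⊥bis P1·P0 via (76.94,15.235): [(65.7282, 0) (89, 0) (89, 31.6226)]  |A|=367.9571
3. ⊥bis P1·P2 via (60.435,10.545): [(65.7282, 0) (89, 0) (89, 31.6226)]  |A|=367.9571
4. ⊥bis P1·P3 via (44.86,31.36): [(65.7282, 0) (89, 0) (89, 31.6226)]  |A|=367.9571
5. canonical 3-gon: [(65.7282, 0) (89, 0) (89, 31.6226)]
6. shoelace: 367.9571

Area of P1's cell: 367.9571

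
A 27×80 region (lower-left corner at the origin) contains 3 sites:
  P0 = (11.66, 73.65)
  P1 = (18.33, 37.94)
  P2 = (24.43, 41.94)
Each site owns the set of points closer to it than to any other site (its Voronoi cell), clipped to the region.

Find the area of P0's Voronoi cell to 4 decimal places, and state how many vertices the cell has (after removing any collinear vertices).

1. box [0,27]×[0,80]: [(0, 0) (27, 0) (27, 80) (0, 80)]
2. ⊥bis P0·P1 via (14.995,55.795): [(0, 52.9942) (27, 58.0373) (27, 80) (0, 80)]  |A|=661.0745
3. ⊥bis P0·P2 via (18.045,57.795): [(0, 52.9942) (11.421, 55.1274) (27, 61.4013) (27, 80) (0, 80)]  |A|=634.8709
4. canonical 5-gon: [(0, 52.9942) (11.421, 55.1274) (27, 61.4013) (27, 80) (0, 80)]
5. shoelace: 634.8709

Area of P0's cell: 634.8709 (5 vertices)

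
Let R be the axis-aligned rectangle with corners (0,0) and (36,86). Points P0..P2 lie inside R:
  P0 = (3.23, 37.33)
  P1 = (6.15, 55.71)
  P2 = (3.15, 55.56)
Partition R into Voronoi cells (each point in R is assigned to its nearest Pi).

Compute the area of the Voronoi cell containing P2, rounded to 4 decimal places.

1. box [0,36]×[0,86]: [(0, 0) (36, 0) (36, 86) (0, 86)]
2. ⊥bis P2·P0 via (3.19,46.445): [(0, 46.431) (36, 46.589) (36, 86) (0, 86)]  |A|=1421.6403
3. ⊥bis P2·P1 via (4.65,55.635): [(0, 46.431) (5.1091, 46.4534) (3.1318, 86) (0, 86)]  |A|=163.0056
4. canonical 4-gon: [(0, 46.431) (5.1091, 46.4534) (3.1318, 86) (0, 86)]
5. shoelace: 163.0056

Area of P2's cell: 163.0056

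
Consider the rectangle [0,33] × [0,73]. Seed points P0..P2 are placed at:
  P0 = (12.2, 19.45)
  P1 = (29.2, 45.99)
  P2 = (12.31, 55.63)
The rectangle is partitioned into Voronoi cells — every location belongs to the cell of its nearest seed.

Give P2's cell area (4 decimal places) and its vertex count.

1. box [0,33]×[0,73]: [(0, 0) (33, 0) (33, 73) (0, 73)]
2. ⊥bis P2·P0 via (12.255,37.54): [(0, 37.5773) (33, 37.4769) (33, 73) (0, 73)]  |A|=1170.6059
3. ⊥bis P2·P1 via (20.755,50.81): [(0, 37.5773) (13.1795, 37.5372) (33, 72.2642) (33, 73) (0, 73)]  |A|=825.8561
4. canonical 5-gon: [(0, 37.5773) (13.1795, 37.5372) (33, 72.2642) (33, 73) (0, 73)]
5. shoelace: 825.8561

Area of P2's cell: 825.8561 (5 vertices)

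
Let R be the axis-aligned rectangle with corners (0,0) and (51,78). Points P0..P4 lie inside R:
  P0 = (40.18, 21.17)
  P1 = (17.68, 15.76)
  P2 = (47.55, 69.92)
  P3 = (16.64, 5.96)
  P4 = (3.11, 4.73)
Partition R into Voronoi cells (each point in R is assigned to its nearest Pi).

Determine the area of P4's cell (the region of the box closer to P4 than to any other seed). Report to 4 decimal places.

Area of P4's cell: 172.0449

1. box [0,51]×[0,78]: [(0, 0) (51, 0) (51, 78) (0, 78)]
2. ⊥bis P4·P0 via (21.645,12.95): [(0, 61.7566) (0, 0) (27.3881, 0)]  |A|=845.6987
3. ⊥bis P4·P1 via (10.395,10.245): [(0, 23.9762) (0, 0) (18.1508, 0)]  |A|=217.5939
4. ⊥bis P4·P2 via (25.33,37.325): [(0, 23.9762) (0, 0) (18.1508, 0)]  |A|=217.5939
5. ⊥bis P4·P3 via (9.875,5.345): [(9.2978, 11.6944) (0, 23.9762) (0, 0) (10.3609, 0)]  |A|=172.0449
6. canonical 4-gon: [(9.2978, 11.6944) (0, 23.9762) (0, 0) (10.3609, 0)]
7. shoelace: 172.0449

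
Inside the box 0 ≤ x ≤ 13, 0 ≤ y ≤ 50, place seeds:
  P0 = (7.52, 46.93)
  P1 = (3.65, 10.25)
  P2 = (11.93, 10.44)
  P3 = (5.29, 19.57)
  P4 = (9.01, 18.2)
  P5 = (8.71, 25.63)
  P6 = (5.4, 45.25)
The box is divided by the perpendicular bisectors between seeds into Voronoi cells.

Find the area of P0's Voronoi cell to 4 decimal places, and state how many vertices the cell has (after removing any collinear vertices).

1. box [0,13]×[0,50]: [(0, 0) (13, 0) (13, 50) (0, 50)]
2. ⊥bis P0·P1 via (5.585,28.59): [(0, 29.1793) (13, 27.8077) (13, 50) (0, 50)]  |A|=279.585
3. ⊥bis P0·P2 via (9.725,28.685): [(0, 29.1793) (7.3757, 28.4011) (13, 29.0808) (13, 50) (0, 50)]  |A|=276.0047
4. ⊥bis P0·P3 via (6.405,33.25): [(0, 33.772) (13, 32.7125) (13, 50) (0, 50)]  |A|=217.8507
5. ⊥bis P0·P4 via (8.265,32.565): [(0, 33.772) (12.2645, 32.7724) (13, 32.8106) (13, 50) (0, 50)]  |A|=217.8146
6. ⊥bis P0·P5 via (8.115,36.28): [(0, 35.8266) (13, 36.5529) (13, 50) (0, 50)]  |A|=179.533
7. ⊥bis P0·P6 via (6.46,46.09): [(13, 37.8371) (13, 50) (3.3615, 50)]  |A|=58.6158
8. canonical 3-gon: [(13, 37.8371) (13, 50) (3.3615, 50)]
9. shoelace: 58.6158

Area of P0's cell: 58.6158 (3 vertices)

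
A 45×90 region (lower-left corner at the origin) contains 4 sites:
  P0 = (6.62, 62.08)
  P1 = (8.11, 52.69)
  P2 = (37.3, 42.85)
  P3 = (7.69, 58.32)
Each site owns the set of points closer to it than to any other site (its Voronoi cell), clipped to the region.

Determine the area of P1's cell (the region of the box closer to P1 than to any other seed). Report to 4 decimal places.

Area of P1's cell: 894.9700

1. box [0,45]×[0,90]: [(0, 0) (45, 0) (45, 90) (0, 90)]
2. ⊥bis P1·P0 via (7.365,57.385): [(0, 56.2163) (0, 0) (45, 0) (45, 63.3569)]  |A|=2690.3976
3. ⊥bis P1·P2 via (22.705,47.77): [(26.9963, 60.5001) (0, 56.2163) (0, 0) (6.6016, 0)]  |A|=958.5176
4. ⊥bis P1·P3 via (7.9,55.505): [(25.7617, 56.8375) (0, 54.9157) (0, 0) (6.6016, 0)]  |A|=894.97
5. canonical 4-gon: [(25.7617, 56.8375) (0, 54.9157) (0, 0) (6.6016, 0)]
6. shoelace: 894.97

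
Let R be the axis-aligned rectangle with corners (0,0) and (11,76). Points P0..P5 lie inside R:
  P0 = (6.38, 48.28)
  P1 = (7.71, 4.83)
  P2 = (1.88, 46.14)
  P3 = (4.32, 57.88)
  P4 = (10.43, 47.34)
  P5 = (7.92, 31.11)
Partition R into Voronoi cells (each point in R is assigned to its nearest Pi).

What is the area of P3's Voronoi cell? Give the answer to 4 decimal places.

Area of P3's cell: 250.9080

1. box [0,11]×[0,76]: [(0, 0) (11, 0) (11, 76) (0, 76)]
2. ⊥bis P3·P0 via (5.35,53.08): [(0, 51.932) (11, 54.2924) (11, 76) (0, 76)]  |A|=251.7659
3. ⊥bis P3·P1 via (6.015,31.355): [(0, 51.932) (11, 54.2924) (11, 76) (0, 76)]  |A|=251.7659
4. ⊥bis P3·P2 via (3.1,52.01): [(0, 52.6543) (1.7099, 52.2989) (11, 54.2924) (11, 76) (0, 76)]  |A|=251.1484
5. ⊥bis P3·P4 via (7.375,52.61): [(0, 52.6543) (1.7099, 52.2989) (9.8524, 54.0461) (11, 54.7114) (11, 76) (0, 76)]  |A|=250.908
6. ⊥bis P3·P5 via (6.12,44.495): [(0, 52.6543) (1.7099, 52.2989) (9.8524, 54.0461) (11, 54.7114) (11, 76) (0, 76)]  |A|=250.908
7. canonical 6-gon: [(0, 52.6543) (1.7099, 52.2989) (9.8524, 54.0461) (11, 54.7114) (11, 76) (0, 76)]
8. shoelace: 250.908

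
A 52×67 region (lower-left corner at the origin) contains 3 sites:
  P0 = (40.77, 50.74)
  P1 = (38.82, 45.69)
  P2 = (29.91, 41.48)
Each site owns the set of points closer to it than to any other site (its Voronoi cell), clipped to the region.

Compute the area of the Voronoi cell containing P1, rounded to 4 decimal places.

1. box [0,52]×[0,67]: [(0, 0) (52, 0) (52, 67) (0, 67)]
2. ⊥bis P1·P0 via (39.795,48.215): [(0, 63.5814) (0, 0) (52, 0) (52, 43.5022)]  |A|=2784.1727
3. ⊥bis P1·P2 via (34.365,43.585): [(30.4773, 51.8129) (52, 6.2625) (52, 43.5022)]  |A|=400.7499
4. canonical 3-gon: [(30.4773, 51.8129) (52, 6.2625) (52, 43.5022)]
5. shoelace: 400.7499

Area of P1's cell: 400.7499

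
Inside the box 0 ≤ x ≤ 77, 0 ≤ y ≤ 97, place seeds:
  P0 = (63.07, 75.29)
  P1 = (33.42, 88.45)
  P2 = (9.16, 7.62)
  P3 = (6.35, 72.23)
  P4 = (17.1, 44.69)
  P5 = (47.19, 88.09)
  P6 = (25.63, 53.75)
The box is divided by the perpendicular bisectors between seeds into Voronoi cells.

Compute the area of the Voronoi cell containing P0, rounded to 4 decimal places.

Area of P0's cell: 1657.0965

1. box [0,77]×[0,97]: [(0, 0) (77, 0) (77, 97) (0, 97)]
2. ⊥bis P0·P1 via (48.245,81.87): [(11.9074, 0) (77, 0) (77, 97) (54.9604, 97)]  |A|=4225.912
3. ⊥bis P0·P2 via (36.115,41.455): [(31.8242, 44.8733) (77, 8.8835) (77, 97) (54.9604, 97)]  |A|=2564.7918
4. ⊥bis P0·P3 via (34.71,73.76): [(35.7868, 53.8011) (36.468, 41.1738) (77, 8.8835) (77, 97) (54.9604, 97)]  |A|=2536.7326
5. ⊥bis P0·P4 via (40.085,59.99): [(39.1543, 61.3882) (70.8346, 13.7953) (77, 8.8835) (77, 97) (54.9604, 97)]  |A|=2128.7634
6. ⊥bis P0·P5 via (55.13,81.69): [(39.6302, 62.4606) (39.1543, 61.3882) (70.8346, 13.7953) (77, 8.8835) (77, 97) (67.4706, 97)]  |A|=1912.7164
7. ⊥bis P0·P6 via (44.35,64.52): [(43.0756, 66.7351) (75.8162, 9.8266) (77, 8.8835) (77, 97) (67.4706, 97)]  |A|=1657.0965
8. canonical 5-gon: [(43.0756, 66.7351) (75.8162, 9.8266) (77, 8.8835) (77, 97) (67.4706, 97)]
9. shoelace: 1657.0965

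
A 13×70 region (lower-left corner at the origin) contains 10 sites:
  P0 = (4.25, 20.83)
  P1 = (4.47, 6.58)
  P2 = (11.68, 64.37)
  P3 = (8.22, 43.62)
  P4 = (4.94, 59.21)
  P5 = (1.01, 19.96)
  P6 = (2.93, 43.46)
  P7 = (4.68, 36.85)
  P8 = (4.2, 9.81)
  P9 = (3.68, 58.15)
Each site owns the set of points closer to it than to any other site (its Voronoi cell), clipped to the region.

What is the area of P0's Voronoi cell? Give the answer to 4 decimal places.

1. box [0,13]×[0,70]: [(0, 0) (13, 0) (13, 70) (0, 70)]
2. ⊥bis P0·P1 via (4.36,13.705): [(0, 13.6377) (13, 13.8384) (13, 70) (0, 70)]  |A|=731.4055
3. ⊥bis P0·P2 via (7.965,42.6): [(0, 43.9592) (0, 13.6377) (13, 13.8384) (13, 41.7408)]  |A|=378.4555
4. ⊥bis P0·P3 via (6.235,32.225): [(0, 33.3111) (0, 13.6377) (13, 13.8384) (13, 31.0465)]  |A|=239.7304
5. ⊥bis P0·P4 via (4.595,40.02): [(0, 33.3111) (0, 13.6377) (13, 13.8384) (13, 31.0465)]  |A|=239.7304
6. ⊥bis P0·P5 via (2.63,20.395): [(0, 33.3111) (0, 30.1895) (4.4261, 13.706) (13, 13.8384) (13, 31.0465)]  |A|=203.1003
7. ⊥bis P0·P6 via (3.59,32.145): [(5.9155, 32.2806) (0, 31.9356) (0, 30.1895) (4.4261, 13.706) (13, 13.8384) (13, 31.0465)]  |A|=199.0318
8. ⊥bis P0·P7 via (4.465,28.84): [(0.3326, 28.9509) (4.4261, 13.706) (13, 13.8384) (13, 28.6109)]  |A|=159.1898
9. ⊥bis P0·P8 via (4.225,15.32): [(0.3326, 28.9509) (3.9924, 15.3211) (13, 15.2802) (13, 28.6109)]  |A|=145.744
10. ⊥bis P0·P9 via (3.965,39.49): [(0.3326, 28.9509) (3.9924, 15.3211) (13, 15.2802) (13, 28.6109)]  |A|=145.744
11. canonical 4-gon: [(0.3326, 28.9509) (3.9924, 15.3211) (13, 15.2802) (13, 28.6109)]
12. shoelace: 145.744

Area of P0's cell: 145.7440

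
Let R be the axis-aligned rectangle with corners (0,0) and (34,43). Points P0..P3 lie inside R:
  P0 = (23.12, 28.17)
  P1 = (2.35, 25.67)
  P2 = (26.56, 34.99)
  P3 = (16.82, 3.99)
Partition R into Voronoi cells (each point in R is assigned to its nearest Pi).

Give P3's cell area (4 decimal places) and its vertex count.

1. box [0,34]×[0,43]: [(0, 0) (34, 0) (34, 43) (0, 43)]
2. ⊥bis P3·P0 via (19.97,16.08): [(0, 21.2831) (0, 0) (34, 0) (34, 12.4245)]  |A|=573.0299
3. ⊥bis P3·P1 via (9.585,14.83): [(13.8478, 17.6751) (0, 8.4326) (0, 0) (34, 0) (34, 12.4245)]  |A|=484.0548
4. ⊥bis P3·P2 via (21.69,19.49): [(13.8478, 17.6751) (0, 8.4326) (0, 0) (34, 0) (34, 12.4245)]  |A|=484.0548
5. canonical 5-gon: [(13.8478, 17.6751) (0, 8.4326) (0, 0) (34, 0) (34, 12.4245)]
6. shoelace: 484.0548

Area of P3's cell: 484.0548 (5 vertices)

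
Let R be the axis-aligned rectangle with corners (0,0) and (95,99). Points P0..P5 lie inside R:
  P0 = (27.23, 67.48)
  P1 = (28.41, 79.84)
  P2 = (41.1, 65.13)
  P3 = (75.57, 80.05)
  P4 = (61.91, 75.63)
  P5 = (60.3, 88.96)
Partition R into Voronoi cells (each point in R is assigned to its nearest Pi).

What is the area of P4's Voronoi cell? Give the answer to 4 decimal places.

Area of P4's cell: 1169.9462

1. box [0,95]×[0,99]: [(0, 0) (95, 0) (95, 99) (0, 99)]
2. ⊥bis P4·P0 via (44.57,71.555): [(61.3858, 0) (95, 0) (95, 99) (38.1203, 99)]  |A|=4479.4478
3. ⊥bis P4·P1 via (45.16,77.735): [(44.4484, 72.0725) (61.3858, 0) (95, 0) (95, 99) (47.8324, 99)]  |A|=4348.686
4. ⊥bis P4·P2 via (51.505,70.38): [(45.6852, 81.9143) (87.0163, 0) (95, 0) (95, 99) (47.8324, 99)]  |A|=3171.0182
5. ⊥bis P4·P3 via (68.74,77.84): [(45.6852, 81.9143) (87.0163, 0) (93.9269, 0) (61.8932, 99) (47.8324, 99)]  |A|=1479.1126
6. ⊥bis P4·P5 via (61.105,82.295): [(46.3899, 80.5177) (87.0163, 0) (93.9269, 0) (67.0655, 83.0149)]  |A|=1169.9462
7. canonical 4-gon: [(46.3899, 80.5177) (87.0163, 0) (93.9269, 0) (67.0655, 83.0149)]
8. shoelace: 1169.9462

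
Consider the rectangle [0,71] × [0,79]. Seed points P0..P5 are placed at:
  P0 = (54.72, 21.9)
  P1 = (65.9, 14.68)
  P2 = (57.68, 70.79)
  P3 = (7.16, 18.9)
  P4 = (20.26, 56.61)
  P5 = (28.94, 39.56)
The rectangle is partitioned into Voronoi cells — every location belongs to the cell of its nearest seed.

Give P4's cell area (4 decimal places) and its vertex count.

1. box [0,71]×[0,79]: [(0, 0) (71, 0) (71, 79) (0, 79)]
2. ⊥bis P4·P0 via (37.49,39.255): [(0, 2.035) (71, 72.5236) (71, 79) (0, 79)]  |A|=2962.1674
3. ⊥bis P4·P1 via (43.08,35.645): [(0, 2.035) (71, 72.5236) (71, 79) (0, 79)]  |A|=2962.1674
4. ⊥bis P4·P2 via (38.97,63.7): [(0, 2.035) (45.2964, 47.0051) (33.1722, 79) (0, 79)]  |A|=2273.7869
5. ⊥bis P4·P3 via (13.71,37.755): [(0, 42.5177) (30.2068, 32.0242) (45.2964, 47.0051) (33.1722, 79) (0, 79)]  |A|=1662.3617
6. ⊥bis P4·P5 via (24.6,48.085): [(0, 42.5177) (8.122, 39.6962) (41.6064, 56.7428) (33.1722, 79) (0, 79)]  |A|=1244.5727
7. canonical 5-gon: [(0, 42.5177) (8.122, 39.6962) (41.6064, 56.7428) (33.1722, 79) (0, 79)]
8. shoelace: 1244.5727

Area of P4's cell: 1244.5727 (5 vertices)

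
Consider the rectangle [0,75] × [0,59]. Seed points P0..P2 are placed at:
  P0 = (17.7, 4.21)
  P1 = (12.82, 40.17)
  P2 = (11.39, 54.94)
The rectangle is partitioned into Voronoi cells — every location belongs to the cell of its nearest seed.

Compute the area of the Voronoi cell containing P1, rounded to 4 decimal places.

1. box [0,75]×[0,59]: [(0, 0) (75, 0) (75, 59) (0, 59)]
2. ⊥bis P1·P0 via (15.26,22.19): [(0, 20.1191) (75, 30.2971) (75, 59) (0, 59)]  |A|=2534.3918
3. ⊥bis P1·P2 via (12.105,47.555): [(0, 46.383) (0, 20.1191) (75, 30.2971) (75, 53.6444)]  |A|=1860.4186
4. canonical 4-gon: [(0, 46.383) (0, 20.1191) (75, 30.2971) (75, 53.6444)]
5. shoelace: 1860.4186

Area of P1's cell: 1860.4186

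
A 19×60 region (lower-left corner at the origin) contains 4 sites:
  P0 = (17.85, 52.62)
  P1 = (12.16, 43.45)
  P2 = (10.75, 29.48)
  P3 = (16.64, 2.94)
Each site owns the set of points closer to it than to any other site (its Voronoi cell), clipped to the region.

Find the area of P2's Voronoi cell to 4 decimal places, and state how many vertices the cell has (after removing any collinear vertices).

Area of P2's cell: 406.2829 (4 vertices)

1. box [0,19]×[0,60]: [(0, 0) (19, 0) (19, 60) (0, 60)]
2. ⊥bis P2·P0 via (14.3,41.05): [(0, 45.4376) (0, 0) (19, 0) (19, 39.6079)]  |A|=807.9327
3. ⊥bis P2·P1 via (11.455,36.465): [(0, 37.6212) (0, 0) (19, 0) (19, 35.7035)]  |A|=696.5841
4. ⊥bis P2·P3 via (13.695,16.21): [(0, 37.6212) (0, 13.1707) (19, 17.3873) (19, 35.7035)]  |A|=406.2829
5. canonical 4-gon: [(0, 37.6212) (0, 13.1707) (19, 17.3873) (19, 35.7035)]
6. shoelace: 406.2829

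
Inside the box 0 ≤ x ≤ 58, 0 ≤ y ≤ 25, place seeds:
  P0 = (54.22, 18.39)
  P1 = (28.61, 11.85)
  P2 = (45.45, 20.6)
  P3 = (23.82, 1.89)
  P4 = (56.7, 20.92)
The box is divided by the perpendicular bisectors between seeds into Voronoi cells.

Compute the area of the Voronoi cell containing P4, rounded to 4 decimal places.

Area of P4's cell: 30.8586

1. box [0,58]×[0,25]: [(0, 0) (58, 0) (58, 25) (0, 25)]
2. ⊥bis P4·P0 via (55.46,19.655): [(58, 17.1652) (58, 25) (50.0072, 25)]  |A|=31.3109
3. ⊥bis P4·P1 via (42.655,16.385): [(58, 17.1652) (58, 25) (50.0072, 25)]  |A|=31.3109
4. ⊥bis P4·P2 via (51.075,20.76): [(50.9816, 24.0449) (58, 17.1652) (58, 25) (50.9544, 25)]  |A|=30.8586
5. ⊥bis P4·P3 via (40.26,11.405): [(50.9816, 24.0449) (58, 17.1652) (58, 25) (50.9544, 25)]  |A|=30.8586
6. canonical 4-gon: [(50.9816, 24.0449) (58, 17.1652) (58, 25) (50.9544, 25)]
7. shoelace: 30.8586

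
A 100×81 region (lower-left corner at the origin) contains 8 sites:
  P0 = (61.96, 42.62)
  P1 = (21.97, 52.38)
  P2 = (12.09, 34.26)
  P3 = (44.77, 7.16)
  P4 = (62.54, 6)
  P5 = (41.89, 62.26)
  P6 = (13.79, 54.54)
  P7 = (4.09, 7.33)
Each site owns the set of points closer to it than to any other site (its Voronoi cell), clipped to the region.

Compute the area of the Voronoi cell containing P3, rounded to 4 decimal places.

Area of P3's cell: 782.4060

1. box [0,100]×[0,81]: [(0, 0) (100, 0) (100, 81) (0, 81)]
2. ⊥bis P3·P0 via (53.365,24.89): [(0, 50.7598) (0, 0) (100, 0) (100, 2.2827)]  |A|=2652.1256
3. ⊥bis P3·P1 via (33.37,29.77): [(38.2367, 32.2238) (0, 12.9448) (0, 0) (100, 0) (100, 2.2827)]  |A|=1929.1649
4. ⊥bis P3·P2 via (28.43,20.71): [(38.2367, 32.2238) (37.7919, 31.9995) (11.2562, 0) (100, 0) (100, 2.2827)]  |A|=1504.4652
5. ⊥bis P3·P4 via (53.655,6.58): [(54.8047, 24.1921) (38.2367, 32.2238) (37.7919, 31.9995) (11.2562, 0) (53.2255, 0)]  |A|=887.0954
6. ⊥bis P3·P5 via (43.33,34.71): [(54.8047, 24.1921) (38.2367, 32.2238) (37.7919, 31.9995) (11.2562, 0) (53.2255, 0)]  |A|=887.0954
7. ⊥bis P3·P6 via (29.28,30.85): [(54.8047, 24.1921) (38.2367, 32.2238) (37.7919, 31.9995) (11.2562, 0) (53.2255, 0)]  |A|=887.0954
8. ⊥bis P3·P7 via (24.43,7.245): [(54.8047, 24.1921) (38.2367, 32.2238) (37.7919, 31.9995) (24.4663, 15.9302) (24.3997, 0) (53.2255, 0)]  |A|=782.406
9. canonical 6-gon: [(54.8047, 24.1921) (38.2367, 32.2238) (37.7919, 31.9995) (24.4663, 15.9302) (24.3997, 0) (53.2255, 0)]
10. shoelace: 782.406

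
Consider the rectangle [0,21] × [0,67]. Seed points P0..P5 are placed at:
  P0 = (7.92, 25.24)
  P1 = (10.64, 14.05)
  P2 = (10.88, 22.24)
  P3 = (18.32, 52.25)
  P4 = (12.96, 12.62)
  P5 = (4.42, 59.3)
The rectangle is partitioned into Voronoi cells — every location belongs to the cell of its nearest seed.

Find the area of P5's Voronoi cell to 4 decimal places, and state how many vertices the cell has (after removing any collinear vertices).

Area of P5's cell: 268.6896 (4 vertices)

1. box [0,21]×[0,67]: [(0, 0) (21, 0) (21, 67) (0, 67)]
2. ⊥bis P5·P0 via (6.17,42.27): [(0, 41.636) (21, 43.7939) (21, 67) (0, 67)]  |A|=509.986
3. ⊥bis P5·P1 via (7.53,36.675): [(0, 41.636) (21, 43.7939) (21, 67) (0, 67)]  |A|=509.986
4. ⊥bis P5·P2 via (7.65,40.77): [(0, 41.636) (21, 43.7939) (21, 67) (0, 67)]  |A|=509.986
5. ⊥bis P5·P3 via (11.37,55.775): [(0, 41.636) (4.4296, 42.0912) (17.0633, 67) (0, 67)]  |A|=268.6896
6. ⊥bis P5·P4 via (8.69,35.96): [(0, 41.636) (4.4296, 42.0912) (17.0633, 67) (0, 67)]  |A|=268.6896
7. canonical 4-gon: [(0, 41.636) (4.4296, 42.0912) (17.0633, 67) (0, 67)]
8. shoelace: 268.6896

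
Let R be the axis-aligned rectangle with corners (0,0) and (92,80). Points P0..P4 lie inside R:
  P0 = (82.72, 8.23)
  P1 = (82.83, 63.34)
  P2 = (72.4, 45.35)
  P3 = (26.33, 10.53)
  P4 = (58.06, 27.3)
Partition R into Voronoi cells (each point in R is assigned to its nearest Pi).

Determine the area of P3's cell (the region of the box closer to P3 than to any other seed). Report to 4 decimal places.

1. box [0,92]×[0,80]: [(0, 0) (92, 0) (92, 80) (0, 80)]
2. ⊥bis P3·P0 via (54.525,9.38): [(0, 0) (54.1424, 0) (57.4054, 80) (0, 80)]  |A|=4461.9128
3. ⊥bis P3·P1 via (54.58,36.935): [(0, 0) (54.1424, 0) (55.6042, 35.8392) (14.3276, 80) (0, 80)]  |A|=3510.7375
4. ⊥bis P3·P2 via (49.365,27.94): [(0, 0) (54.1424, 0) (54.979, 20.5121) (10.0177, 80) (0, 80)]  |A|=3052.416
5. ⊥bis P3·P4 via (42.195,18.915): [(0, 0) (52.192, 0) (9.9102, 80) (0, 80)]  |A|=2484.0893
6. canonical 4-gon: [(0, 0) (52.192, 0) (9.9102, 80) (0, 80)]
7. shoelace: 2484.0893

Area of P3's cell: 2484.0893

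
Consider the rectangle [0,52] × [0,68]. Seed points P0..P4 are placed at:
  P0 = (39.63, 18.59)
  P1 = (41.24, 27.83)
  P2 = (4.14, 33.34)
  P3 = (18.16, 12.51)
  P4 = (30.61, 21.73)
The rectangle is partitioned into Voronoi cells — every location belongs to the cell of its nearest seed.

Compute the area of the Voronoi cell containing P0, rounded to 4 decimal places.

Area of P0's cell: 429.3530

1. box [0,52]×[0,68]: [(0, 0) (52, 0) (52, 68) (0, 68)]
2. ⊥bis P0·P1 via (40.435,23.21): [(0, 30.2555) (0, 0) (52, 0) (52, 21.1949)]  |A|=1337.7098
3. ⊥bis P0·P2 via (21.885,25.965): [(22.0699, 26.41) (11.0937, 0) (52, 0) (52, 21.1949)]  |A|=857.3495
4. ⊥bis P0·P3 via (28.895,15.55): [(26.0142, 25.7227) (33.2985, 0) (52, 0) (52, 21.1949)]  |A|=515.9088
5. ⊥bis P0·P4 via (35.12,20.16): [(36.425, 23.9087) (30.9675, 8.2315) (33.2985, 0) (52, 0) (52, 21.1949)]  |A|=429.353
6. canonical 5-gon: [(36.425, 23.9087) (30.9675, 8.2315) (33.2985, 0) (52, 0) (52, 21.1949)]
7. shoelace: 429.353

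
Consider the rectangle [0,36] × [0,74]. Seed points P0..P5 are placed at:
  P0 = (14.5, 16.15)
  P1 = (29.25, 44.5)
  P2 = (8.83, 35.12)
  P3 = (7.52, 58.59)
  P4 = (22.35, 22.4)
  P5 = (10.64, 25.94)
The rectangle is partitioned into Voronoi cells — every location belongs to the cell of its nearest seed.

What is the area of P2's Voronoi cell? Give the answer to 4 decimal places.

1. box [0,36]×[0,74]: [(0, 0) (36, 0) (36, 74) (0, 74)]
2. ⊥bis P2·P0 via (11.665,25.635): [(0, 22.1484) (36, 32.9086) (36, 74) (0, 74)]  |A|=1672.9745
3. ⊥bis P2·P1 via (19.04,39.81): [(0, 22.1484) (23.8749, 29.2845) (3.3347, 74) (0, 74)]  |A|=693.5333
4. ⊥bis P2·P3 via (8.175,46.855): [(0, 46.3987) (0, 22.1484) (23.8749, 29.2845) (15.6131, 47.2702)]  |A|=433.4938
5. ⊥bis P2·P4 via (15.59,28.76): [(0, 46.3987) (0, 22.1484) (13.0352, 26.0446) (21.3188, 34.8491) (15.6131, 47.2702)]  |A|=399.1934
6. ⊥bis P2·P5 via (9.735,30.53): [(0, 46.3987) (0, 28.6106) (18.968, 32.3504) (21.3188, 34.8491) (15.6131, 47.2702)]  |A|=308.3643
7. canonical 5-gon: [(0, 46.3987) (0, 28.6106) (18.968, 32.3504) (21.3188, 34.8491) (15.6131, 47.2702)]
8. shoelace: 308.3643

Area of P2's cell: 308.3643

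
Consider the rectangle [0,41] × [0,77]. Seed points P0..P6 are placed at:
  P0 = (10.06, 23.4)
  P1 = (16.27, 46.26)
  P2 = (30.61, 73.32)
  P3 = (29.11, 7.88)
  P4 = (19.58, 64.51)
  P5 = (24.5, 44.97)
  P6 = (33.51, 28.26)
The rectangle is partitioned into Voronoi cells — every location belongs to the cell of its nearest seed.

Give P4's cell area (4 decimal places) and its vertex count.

Area of P4's cell: 549.2591 (5 vertices)

1. box [0,41]×[0,77]: [(0, 0) (41, 0) (41, 77) (0, 77)]
2. ⊥bis P4·P0 via (14.82,43.955): [(0, 47.3869) (41, 37.8924) (41, 77) (0, 77)]  |A|=1408.7739
3. ⊥bis P4·P1 via (17.925,55.385): [(0, 58.6361) (41, 51.1999) (41, 77) (0, 77)]  |A|=905.3631
4. ⊥bis P4·P2 via (25.095,68.915): [(0, 58.6361) (38.9472, 51.5722) (18.6373, 77) (0, 77)]  |A|=594.5646
5. ⊥bis P4·P3 via (24.345,36.195): [(0, 58.6361) (38.9472, 51.5722) (18.6373, 77) (0, 77)]  |A|=594.5646
6. ⊥bis P4·P5 via (22.04,54.74): [(0, 58.6361) (21.8061, 54.6811) (34.0097, 57.7539) (18.6373, 77) (0, 77)]  |A|=549.2591
7. ⊥bis P4·P6 via (26.545,46.385): [(0, 58.6361) (21.8061, 54.6811) (34.0097, 57.7539) (18.6373, 77) (0, 77)]  |A|=549.2591
8. canonical 5-gon: [(0, 58.6361) (21.8061, 54.6811) (34.0097, 57.7539) (18.6373, 77) (0, 77)]
9. shoelace: 549.2591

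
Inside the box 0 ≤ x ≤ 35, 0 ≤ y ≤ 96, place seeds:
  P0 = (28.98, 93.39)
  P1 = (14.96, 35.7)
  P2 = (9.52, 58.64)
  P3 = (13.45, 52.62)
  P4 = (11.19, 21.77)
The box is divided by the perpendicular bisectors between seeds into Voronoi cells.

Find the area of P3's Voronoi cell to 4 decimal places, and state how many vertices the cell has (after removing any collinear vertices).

1. box [0,35]×[0,96]: [(0, 0) (35, 0) (35, 96) (0, 96)]
2. ⊥bis P3·P0 via (21.215,73.005): [(0, 81.0862) (0, 0) (35, 0) (35, 67.7541)]  |A|=2604.7038
3. ⊥bis P3·P1 via (14.205,44.16): [(0, 81.0862) (0, 42.8923) (35, 46.0158) (35, 67.7541)]  |A|=1048.8118
4. ⊥bis P3·P2 via (11.485,55.63): [(31.8782, 68.9432) (0, 48.1323) (0, 42.8923) (35, 46.0158) (35, 67.7541)]  |A|=523.5566
5. ⊥bis P3·P4 via (12.32,37.195): [(31.8782, 68.9432) (0, 48.1323) (0, 42.8923) (35, 46.0158) (35, 67.7541)]  |A|=523.5566
6. canonical 5-gon: [(31.8782, 68.9432) (0, 48.1323) (0, 42.8923) (35, 46.0158) (35, 67.7541)]
7. shoelace: 523.5566

Area of P3's cell: 523.5566 (5 vertices)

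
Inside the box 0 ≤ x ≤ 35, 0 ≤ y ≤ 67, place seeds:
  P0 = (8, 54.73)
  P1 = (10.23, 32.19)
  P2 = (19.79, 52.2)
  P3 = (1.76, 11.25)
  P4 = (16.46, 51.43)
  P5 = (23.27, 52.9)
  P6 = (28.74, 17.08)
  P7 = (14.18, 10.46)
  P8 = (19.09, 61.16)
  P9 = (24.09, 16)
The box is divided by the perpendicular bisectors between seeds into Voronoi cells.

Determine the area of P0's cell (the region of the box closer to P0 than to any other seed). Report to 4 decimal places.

Area of P0's cell: 266.5124

1. box [0,35]×[0,67]: [(0, 0) (35, 0) (35, 67) (0, 67)]
2. ⊥bis P0·P1 via (9.115,43.46): [(0, 42.5582) (35, 46.0209) (35, 67) (0, 67)]  |A|=794.865
3. ⊥bis P0·P2 via (13.895,53.465): [(0, 42.5582) (11.8052, 43.7262) (16.7995, 67) (0, 67)]  |A|=339.7636
4. ⊥bis P0·P3 via (4.88,32.99): [(0, 42.5582) (11.8052, 43.7262) (16.7995, 67) (0, 67)]  |A|=339.7636
5. ⊥bis P0·P4 via (12.23,53.08): [(0, 42.5582) (8.4519, 43.3944) (15.7474, 62.0973) (16.7995, 67) (0, 67)]  |A|=309.6161
6. ⊥bis P0·P5 via (15.635,53.815): [(0, 42.5582) (8.4519, 43.3944) (15.7474, 62.0973) (16.7995, 67) (0, 67)]  |A|=309.6161
7. ⊥bis P0·P6 via (18.37,35.905): [(0, 42.5582) (8.4519, 43.3944) (15.7474, 62.0973) (16.7995, 67) (0, 67)]  |A|=309.6161
8. ⊥bis P0·P7 via (11.09,32.595): [(0, 42.5582) (8.4519, 43.3944) (15.7474, 62.0973) (16.7995, 67) (0, 67)]  |A|=309.6161
9. ⊥bis P0·P8 via (13.545,57.945): [(0, 42.5582) (8.4519, 43.3944) (13.8933, 57.3442) (8.2949, 67) (0, 67)]  |A|=266.5124
10. ⊥bis P0·P9 via (16.045,35.365): [(0, 42.5582) (8.4519, 43.3944) (13.8933, 57.3442) (8.2949, 67) (0, 67)]  |A|=266.5124
11. canonical 5-gon: [(0, 42.5582) (8.4519, 43.3944) (13.8933, 57.3442) (8.2949, 67) (0, 67)]
12. shoelace: 266.5124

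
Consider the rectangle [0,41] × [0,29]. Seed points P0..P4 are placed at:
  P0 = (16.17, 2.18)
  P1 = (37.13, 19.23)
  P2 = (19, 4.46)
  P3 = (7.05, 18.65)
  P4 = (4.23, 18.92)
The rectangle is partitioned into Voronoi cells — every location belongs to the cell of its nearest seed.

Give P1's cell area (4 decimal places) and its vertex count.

Area of P1's cell: 399.5293 (5 vertices)

1. box [0,41]×[0,29]: [(0, 0) (41, 0) (41, 29) (0, 29)]
2. ⊥bis P1·P0 via (26.65,10.705): [(35.358, 0) (41, 0) (41, 29) (11.7679, 29)]  |A|=505.6747
3. ⊥bis P1·P2 via (28.065,11.845): [(37.7148, 0) (41, 0) (41, 29) (14.0893, 29)]  |A|=437.8407
4. ⊥bis P1·P3 via (22.09,18.94): [(22.0853, 19.185) (37.7148, 0) (41, 0) (41, 29) (21.896, 29)]  |A|=399.5293
5. ⊥bis P1·P4 via (20.68,19.075): [(22.0853, 19.185) (37.7148, 0) (41, 0) (41, 29) (21.896, 29)]  |A|=399.5293
6. canonical 5-gon: [(22.0853, 19.185) (37.7148, 0) (41, 0) (41, 29) (21.896, 29)]
7. shoelace: 399.5293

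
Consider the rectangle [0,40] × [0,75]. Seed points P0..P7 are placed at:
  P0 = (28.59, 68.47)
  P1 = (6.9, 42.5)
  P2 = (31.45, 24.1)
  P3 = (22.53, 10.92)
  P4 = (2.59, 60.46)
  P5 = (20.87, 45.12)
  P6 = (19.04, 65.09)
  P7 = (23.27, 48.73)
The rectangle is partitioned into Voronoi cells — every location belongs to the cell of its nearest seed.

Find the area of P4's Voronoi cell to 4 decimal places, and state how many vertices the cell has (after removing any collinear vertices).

1. box [0,40]×[0,75]: [(0, 0) (40, 0) (40, 75) (0, 75)]
2. ⊥bis P4·P0 via (15.59,64.465): [(0, 0) (35.4502, 0) (12.3444, 75) (0, 75)]  |A|=1792.2971
3. ⊥bis P4·P1 via (4.745,51.48): [(0, 50.3413) (18.5684, 54.7973) (12.3444, 75) (0, 75)]  |A|=353.6313
4. ⊥bis P4·P2 via (17.02,42.28): [(0, 50.3413) (18.5684, 54.7973) (12.3444, 75) (0, 75)]  |A|=353.6313
5. ⊥bis P4·P3 via (12.56,35.69): [(0, 50.3413) (18.5684, 54.7973) (12.3444, 75) (0, 75)]  |A|=353.6313
6. ⊥bis P4·P5 via (11.73,52.79): [(0, 50.3413) (12.1148, 53.2486) (17.1844, 59.2897) (12.3444, 75) (0, 75)]  |A|=338.0635
7. ⊥bis P4·P6 via (10.815,62.775): [(0, 50.3413) (12.1148, 53.2486) (13.1493, 54.4813) (7.3742, 75) (0, 75)]  |A|=243.74
8. ⊥bis P4·P7 via (12.93,54.595): [(0, 50.3413) (12.1148, 53.2486) (12.2736, 53.4378) (13.0552, 54.8157) (7.3742, 75) (0, 75)]  |A|=243.5445
9. canonical 6-gon: [(0, 50.3413) (12.1148, 53.2486) (12.2736, 53.4378) (13.0552, 54.8157) (7.3742, 75) (0, 75)]
10. shoelace: 243.5445

Area of P4's cell: 243.5445 (6 vertices)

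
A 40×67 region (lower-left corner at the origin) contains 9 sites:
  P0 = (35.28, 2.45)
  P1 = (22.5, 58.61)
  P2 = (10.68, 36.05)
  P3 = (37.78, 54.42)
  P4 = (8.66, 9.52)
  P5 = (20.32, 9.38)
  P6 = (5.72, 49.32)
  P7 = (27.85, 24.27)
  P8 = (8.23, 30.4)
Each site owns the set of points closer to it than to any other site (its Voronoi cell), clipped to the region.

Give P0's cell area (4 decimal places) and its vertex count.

Area of P0's cell: 170.3510 (4 vertices)

1. box [0,40]×[0,67]: [(0, 0) (40, 0) (40, 67) (0, 67)]
2. ⊥bis P0·P1 via (28.89,30.53): [(0, 23.9557) (0, 0) (40, 0) (40, 33.0582)]  |A|=1140.2782
3. ⊥bis P0·P2 via (22.98,19.25): [(0, 2.4254) (0, 0) (40, 0) (40, 31.7111)]  |A|=682.7286
4. ⊥bis P0·P3 via (36.53,28.435): [(35.5873, 28.4803) (0, 2.4254) (0, 0) (40, 0) (40, 28.2681)]  |A|=675.1321
5. ⊥bis P0·P4 via (21.97,5.985): [(35.5873, 28.4803) (26.0997, 21.534) (20.3804, 0) (40, 0) (40, 28.2681)]  |A|=424.0449
6. ⊥bis P0·P5 via (27.8,5.915): [(38.195, 28.3549) (25.06, 0) (40, 0) (40, 28.2681)]  |A|=237.3242
7. ⊥bis P0·P6 via (20.5,25.885): [(38.195, 28.3549) (25.06, 0) (40, 0) (40, 28.2681)]  |A|=237.3242
8. ⊥bis P0·P7 via (31.565,13.36): [(31.1896, 13.2322) (25.06, 0) (40, 0) (40, 16.2322)]  |A|=170.351
9. ⊥bis P0·P8 via (21.755,16.425): [(31.1896, 13.2322) (25.06, 0) (40, 0) (40, 16.2322)]  |A|=170.351
10. canonical 4-gon: [(31.1896, 13.2322) (25.06, 0) (40, 0) (40, 16.2322)]
11. shoelace: 170.351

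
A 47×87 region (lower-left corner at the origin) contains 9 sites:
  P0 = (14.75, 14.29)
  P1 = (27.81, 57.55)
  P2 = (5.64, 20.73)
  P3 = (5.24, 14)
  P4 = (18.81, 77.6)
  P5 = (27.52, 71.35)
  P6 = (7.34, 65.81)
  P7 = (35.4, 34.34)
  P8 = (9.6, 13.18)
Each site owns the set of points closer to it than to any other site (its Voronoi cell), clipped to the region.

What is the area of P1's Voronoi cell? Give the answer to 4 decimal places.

Area of P1's cell: 621.7168

1. box [0,47]×[0,87]: [(0, 0) (47, 0) (47, 87) (0, 87)]
2. ⊥bis P1·P0 via (21.28,35.92): [(0, 42.3443) (47, 28.1552) (47, 87) (0, 87)]  |A|=2432.2598
3. ⊥bis P1·P2 via (16.725,39.14): [(0, 49.2104) (22.87, 35.44) (47, 28.1552) (47, 87) (0, 87)]  |A|=2353.746
4. ⊥bis P1·P3 via (16.525,35.775): [(0, 49.2104) (22.87, 35.44) (47, 28.1552) (47, 87) (0, 87)]  |A|=2353.746
5. ⊥bis P1·P4 via (23.31,67.575): [(0, 57.1117) (0, 49.2104) (22.87, 35.44) (47, 28.1552) (47, 78.2089)]  |A|=1444.7795
6. ⊥bis P1·P5 via (27.665,64.45): [(15.7924, 64.2005) (0, 57.1117) (0, 49.2104) (22.87, 35.44) (47, 28.1552) (47, 64.8563)]  |A|=1236.428
7. ⊥bis P1·P6 via (17.575,61.68): [(18.616, 64.2598) (10.0914, 43.1342) (22.87, 35.44) (47, 28.1552) (47, 64.8563)]  |A|=1020.8509
8. ⊥bis P1·P7 via (31.605,45.945): [(18.616, 64.2598) (10.0914, 43.1342) (14.6381, 40.3966) (47, 50.9794) (47, 64.8563)]  |A|=621.7168
9. ⊥bis P1·P8 via (18.705,35.365): [(18.616, 64.2598) (10.0914, 43.1342) (14.6381, 40.3966) (47, 50.9794) (47, 64.8563)]  |A|=621.7168
10. canonical 5-gon: [(18.616, 64.2598) (10.0914, 43.1342) (14.6381, 40.3966) (47, 50.9794) (47, 64.8563)]
11. shoelace: 621.7168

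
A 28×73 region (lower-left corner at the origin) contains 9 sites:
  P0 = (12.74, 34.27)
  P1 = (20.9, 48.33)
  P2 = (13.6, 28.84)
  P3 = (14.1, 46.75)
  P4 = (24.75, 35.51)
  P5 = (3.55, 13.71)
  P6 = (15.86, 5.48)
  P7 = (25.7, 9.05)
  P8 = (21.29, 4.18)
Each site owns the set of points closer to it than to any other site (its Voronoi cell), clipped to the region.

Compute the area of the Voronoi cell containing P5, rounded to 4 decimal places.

Area of P5's cell: 227.3467

1. box [0,28]×[0,73]: [(0, 0) (28, 0) (28, 73) (0, 73)]
2. ⊥bis P5·P0 via (8.145,23.99): [(0, 27.6307) (0, 0) (28, 0) (28, 15.1151)]  |A|=598.4414
3. ⊥bis P5·P1 via (12.225,31.02): [(0, 27.6307) (0, 0) (28, 0) (28, 15.1151)]  |A|=598.4414
4. ⊥bis P5·P2 via (8.575,21.275): [(0, 26.9709) (0, 0) (28, 0) (28, 8.3721)]  |A|=494.8015
5. ⊥bis P5·P3 via (8.825,30.23): [(0, 26.9709) (0, 0) (28, 0) (28, 8.3721)]  |A|=494.8015
6. ⊥bis P5·P4 via (14.15,24.61): [(0, 26.9709) (0, 0) (28, 0) (28, 8.3721)]  |A|=494.8015
7. ⊥bis P5·P6 via (9.705,9.595): [(14.7649, 17.1634) (0, 26.9709) (0, 0) (3.2901, 0)]  |A|=227.3467
8. ⊥bis P5·P7 via (14.625,11.38): [(14.7649, 17.1634) (0, 26.9709) (0, 0) (3.2901, 0)]  |A|=227.3467
9. ⊥bis P5·P8 via (12.42,8.945): [(14.7649, 17.1634) (0, 26.9709) (0, 0) (3.2901, 0)]  |A|=227.3467
10. canonical 4-gon: [(14.7649, 17.1634) (0, 26.9709) (0, 0) (3.2901, 0)]
11. shoelace: 227.3467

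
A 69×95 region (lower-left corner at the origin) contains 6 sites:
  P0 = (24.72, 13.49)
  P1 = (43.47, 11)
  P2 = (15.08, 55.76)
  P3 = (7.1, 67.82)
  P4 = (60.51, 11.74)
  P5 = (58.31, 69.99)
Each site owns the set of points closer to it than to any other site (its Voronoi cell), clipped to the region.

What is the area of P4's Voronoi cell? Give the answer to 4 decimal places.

1. box [0,69]×[0,95]: [(0, 0) (69, 0) (69, 95) (0, 95)]
2. ⊥bis P4·P0 via (42.615,12.615): [(41.9982, 0) (69, 0) (69, 95) (46.6433, 95)]  |A|=2344.5289
3. ⊥bis P4·P1 via (51.99,11.37): [(52.4838, 0) (69, 0) (69, 95) (48.3582, 95)]  |A|=1765.0075
4. ⊥bis P4·P2 via (37.795,33.75): [(50.4509, 46.8113) (52.4838, 0) (69, 0) (69, 65.9545)]  |A|=998.2719
5. ⊥bis P4·P3 via (33.805,39.78): [(50.4509, 46.8113) (52.4838, 0) (69, 0) (69, 65.9545)]  |A|=998.2719
6. ⊥bis P4·P5 via (59.41,40.865): [(50.7234, 40.5369) (52.4838, 0) (69, 0) (69, 41.2272)]  |A|=711.5059
7. canonical 4-gon: [(50.7234, 40.5369) (52.4838, 0) (69, 0) (69, 41.2272)]
8. shoelace: 711.5059

Area of P4's cell: 711.5059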